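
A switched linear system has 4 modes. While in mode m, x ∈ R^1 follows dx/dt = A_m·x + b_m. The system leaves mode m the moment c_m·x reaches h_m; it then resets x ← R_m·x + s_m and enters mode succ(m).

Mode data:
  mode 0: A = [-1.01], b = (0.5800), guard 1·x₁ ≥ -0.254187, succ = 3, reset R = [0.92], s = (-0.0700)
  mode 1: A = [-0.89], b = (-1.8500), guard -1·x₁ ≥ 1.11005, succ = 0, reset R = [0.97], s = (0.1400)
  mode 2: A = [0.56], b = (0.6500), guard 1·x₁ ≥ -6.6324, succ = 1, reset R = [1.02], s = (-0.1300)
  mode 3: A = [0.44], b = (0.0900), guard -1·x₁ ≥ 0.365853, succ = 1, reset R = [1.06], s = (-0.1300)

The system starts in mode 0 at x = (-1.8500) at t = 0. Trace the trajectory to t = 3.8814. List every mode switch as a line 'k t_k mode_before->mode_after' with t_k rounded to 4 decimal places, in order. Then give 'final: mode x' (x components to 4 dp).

Mode 0: guard c·x = -0.2542 hit at Δt = 1.0631 (t = 1.0631), x⁻ = (-0.2542) → reset → x⁺ = (-0.3039), jump to mode 3
Mode 3: guard c·x = 0.3659 hit at Δt = 1.1025 (t = 2.1656), x⁻ = (-0.3659) → reset → x⁺ = (-0.5178), jump to mode 1
Mode 1: guard c·x = 1.1100 hit at Δt = 0.5361 (t = 2.7017), x⁻ = (-1.1100) → reset → x⁺ = (-0.9367), jump to mode 0
Mode 0: guard c·x = -0.2542 hit at Δt = 0.5950 (t = 3.2967), x⁻ = (-0.2542) → reset → x⁺ = (-0.3039), jump to mode 3
Mode 3: flow for 0.5847 to horizon, guard not reached → x = (-0.3330)

1 1.0631 0->3
2 2.1656 3->1
3 2.7017 1->0
4 3.2967 0->3
final: 3 -0.3330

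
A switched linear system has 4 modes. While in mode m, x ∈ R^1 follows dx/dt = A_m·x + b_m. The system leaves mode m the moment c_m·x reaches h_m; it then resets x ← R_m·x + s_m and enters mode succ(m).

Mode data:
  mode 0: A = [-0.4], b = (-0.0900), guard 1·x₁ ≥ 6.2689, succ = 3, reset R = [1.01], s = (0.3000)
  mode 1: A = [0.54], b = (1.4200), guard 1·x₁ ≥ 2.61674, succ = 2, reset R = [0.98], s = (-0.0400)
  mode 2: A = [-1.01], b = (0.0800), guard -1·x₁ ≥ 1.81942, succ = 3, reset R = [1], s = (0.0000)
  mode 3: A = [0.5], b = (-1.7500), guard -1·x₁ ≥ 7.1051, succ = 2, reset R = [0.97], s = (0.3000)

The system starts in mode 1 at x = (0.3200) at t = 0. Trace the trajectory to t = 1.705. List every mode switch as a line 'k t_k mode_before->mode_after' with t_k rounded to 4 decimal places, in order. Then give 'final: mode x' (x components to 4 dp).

Mode 1: guard c·x = 2.6167 hit at Δt = 1.0664 (t = 1.0664), x⁻ = (2.6167) → reset → x⁺ = (2.5244), jump to mode 2
Mode 2: flow for 0.6386 to horizon, guard not reached → x = (1.3621)

1 1.0664 1->2
final: 2 1.3621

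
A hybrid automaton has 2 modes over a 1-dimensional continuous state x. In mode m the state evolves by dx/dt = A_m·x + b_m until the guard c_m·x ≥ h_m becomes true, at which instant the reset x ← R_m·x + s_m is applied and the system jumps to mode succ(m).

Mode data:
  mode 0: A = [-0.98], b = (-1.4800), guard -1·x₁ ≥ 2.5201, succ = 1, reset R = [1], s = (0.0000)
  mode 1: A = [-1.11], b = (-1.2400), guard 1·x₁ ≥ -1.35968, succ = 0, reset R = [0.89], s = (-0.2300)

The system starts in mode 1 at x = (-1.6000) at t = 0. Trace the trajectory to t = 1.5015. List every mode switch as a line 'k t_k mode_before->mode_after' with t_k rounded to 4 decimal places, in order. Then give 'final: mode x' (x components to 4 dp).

Mode 1: guard c·x = -1.3597 hit at Δt = 0.6203 (t = 0.6203), x⁻ = (-1.3597) → reset → x⁺ = (-1.4401), jump to mode 0
Mode 0: flow for 0.8812 to horizon, guard not reached → x = (-1.4807)

1 0.6203 1->0
final: 0 -1.4807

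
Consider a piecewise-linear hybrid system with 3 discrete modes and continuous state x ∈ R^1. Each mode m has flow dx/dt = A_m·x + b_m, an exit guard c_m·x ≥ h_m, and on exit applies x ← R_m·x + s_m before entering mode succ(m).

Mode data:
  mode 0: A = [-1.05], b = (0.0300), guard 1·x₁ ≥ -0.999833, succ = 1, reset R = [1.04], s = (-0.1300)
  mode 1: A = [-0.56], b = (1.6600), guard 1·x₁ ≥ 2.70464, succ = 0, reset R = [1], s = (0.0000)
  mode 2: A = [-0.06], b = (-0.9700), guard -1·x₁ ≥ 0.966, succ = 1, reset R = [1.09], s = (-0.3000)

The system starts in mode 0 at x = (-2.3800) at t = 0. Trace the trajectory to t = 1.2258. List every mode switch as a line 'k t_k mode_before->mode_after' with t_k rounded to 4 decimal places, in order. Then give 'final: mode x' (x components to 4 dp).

Mode 0: guard c·x = -0.9998 hit at Δt = 0.8105 (t = 0.8105), x⁻ = (-0.9998) → reset → x⁺ = (-1.1698), jump to mode 1
Mode 1: flow for 0.4153 to horizon, guard not reached → x = (-0.3120)

1 0.8105 0->1
final: 1 -0.3120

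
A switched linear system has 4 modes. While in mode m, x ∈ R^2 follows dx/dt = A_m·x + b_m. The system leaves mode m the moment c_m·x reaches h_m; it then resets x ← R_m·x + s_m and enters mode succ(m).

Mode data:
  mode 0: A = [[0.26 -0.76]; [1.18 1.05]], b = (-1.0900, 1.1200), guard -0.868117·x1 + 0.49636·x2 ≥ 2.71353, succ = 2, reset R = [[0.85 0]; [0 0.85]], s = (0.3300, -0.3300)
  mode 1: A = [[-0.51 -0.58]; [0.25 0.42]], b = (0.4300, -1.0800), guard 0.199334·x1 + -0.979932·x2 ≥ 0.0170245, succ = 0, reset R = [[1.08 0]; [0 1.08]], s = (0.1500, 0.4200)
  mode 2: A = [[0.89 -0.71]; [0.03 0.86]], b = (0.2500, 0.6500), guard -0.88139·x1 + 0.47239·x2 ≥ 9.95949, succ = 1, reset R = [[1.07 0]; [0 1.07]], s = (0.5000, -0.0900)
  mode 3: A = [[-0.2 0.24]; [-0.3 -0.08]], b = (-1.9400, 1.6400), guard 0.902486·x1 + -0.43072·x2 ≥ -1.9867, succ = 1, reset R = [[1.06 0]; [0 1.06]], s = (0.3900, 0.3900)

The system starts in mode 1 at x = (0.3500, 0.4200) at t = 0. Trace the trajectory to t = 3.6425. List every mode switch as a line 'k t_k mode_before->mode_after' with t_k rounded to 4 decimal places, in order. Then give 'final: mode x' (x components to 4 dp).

1 0.4040 1->0
2 1.3155 0->2
3 2.5135 2->1
final: 1 -7.4575 6.8536

Mode 1: guard c·x = 0.0170 hit at Δt = 0.4040 (t = 0.4040), x⁻ = (0.3911, 0.0622) → reset → x⁺ = (0.5724, 0.4872), jump to mode 0
Mode 0: guard c·x = 2.7135 hit at Δt = 0.9115 (t = 1.3155), x⁻ = (-1.6055, 2.6589) → reset → x⁺ = (-1.0347, 1.9300), jump to mode 2
Mode 2: guard c·x = 9.9595 hit at Δt = 1.1980 (t = 2.5135), x⁻ = (-7.7716, 6.5828) → reset → x⁺ = (-7.8156, 6.9536), jump to mode 1
Mode 1: flow for 1.1290 to horizon, guard not reached → x = (-7.4575, 6.8536)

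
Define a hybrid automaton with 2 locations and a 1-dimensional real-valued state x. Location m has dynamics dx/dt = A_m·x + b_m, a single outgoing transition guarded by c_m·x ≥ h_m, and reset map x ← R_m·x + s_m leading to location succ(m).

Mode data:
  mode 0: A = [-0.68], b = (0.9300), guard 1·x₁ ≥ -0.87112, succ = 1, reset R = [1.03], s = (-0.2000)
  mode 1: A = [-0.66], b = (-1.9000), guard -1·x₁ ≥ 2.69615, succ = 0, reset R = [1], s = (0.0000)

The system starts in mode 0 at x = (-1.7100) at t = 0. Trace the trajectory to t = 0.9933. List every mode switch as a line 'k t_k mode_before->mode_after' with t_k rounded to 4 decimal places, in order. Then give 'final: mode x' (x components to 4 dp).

Mode 0: guard c·x = -0.8711 hit at Δt = 0.4680 (t = 0.4680), x⁻ = (-0.8711) → reset → x⁺ = (-1.0973), jump to mode 1
Mode 1: flow for 0.5253 to horizon, guard not reached → x = (-1.6192)

1 0.4680 0->1
final: 1 -1.6192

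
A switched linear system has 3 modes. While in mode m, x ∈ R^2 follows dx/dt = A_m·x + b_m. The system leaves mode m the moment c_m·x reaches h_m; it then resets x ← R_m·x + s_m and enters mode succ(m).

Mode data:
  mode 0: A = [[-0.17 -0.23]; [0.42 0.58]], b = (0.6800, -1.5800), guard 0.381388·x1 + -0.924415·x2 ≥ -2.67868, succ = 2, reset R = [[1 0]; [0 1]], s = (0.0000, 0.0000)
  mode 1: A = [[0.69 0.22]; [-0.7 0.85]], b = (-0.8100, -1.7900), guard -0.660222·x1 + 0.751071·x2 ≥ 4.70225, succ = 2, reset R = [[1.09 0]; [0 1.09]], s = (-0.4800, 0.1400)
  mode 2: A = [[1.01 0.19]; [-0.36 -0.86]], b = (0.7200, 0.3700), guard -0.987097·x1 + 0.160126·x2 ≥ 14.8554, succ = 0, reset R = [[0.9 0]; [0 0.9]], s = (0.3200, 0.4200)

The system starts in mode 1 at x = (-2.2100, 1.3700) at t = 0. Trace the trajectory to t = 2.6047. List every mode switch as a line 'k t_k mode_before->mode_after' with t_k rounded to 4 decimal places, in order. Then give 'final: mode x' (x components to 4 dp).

Mode 1: guard c·x = 4.7023 hit at Δt = 0.7095 (t = 0.7095), x⁻ = (-3.9701, 2.7709) → reset → x⁺ = (-4.8074, 3.1602), jump to mode 2
Mode 2: guard c·x = 14.8554 hit at Δt = 1.3082 (t = 2.0177), x⁻ = (-14.4017, 3.9941) → reset → x⁺ = (-12.6415, 4.0147), jump to mode 0
Mode 0: flow for 0.5870 to horizon, guard not reached → x = (-11.3872, 0.9921)

1 0.7095 1->2
2 2.0177 2->0
final: 0 -11.3872 0.9921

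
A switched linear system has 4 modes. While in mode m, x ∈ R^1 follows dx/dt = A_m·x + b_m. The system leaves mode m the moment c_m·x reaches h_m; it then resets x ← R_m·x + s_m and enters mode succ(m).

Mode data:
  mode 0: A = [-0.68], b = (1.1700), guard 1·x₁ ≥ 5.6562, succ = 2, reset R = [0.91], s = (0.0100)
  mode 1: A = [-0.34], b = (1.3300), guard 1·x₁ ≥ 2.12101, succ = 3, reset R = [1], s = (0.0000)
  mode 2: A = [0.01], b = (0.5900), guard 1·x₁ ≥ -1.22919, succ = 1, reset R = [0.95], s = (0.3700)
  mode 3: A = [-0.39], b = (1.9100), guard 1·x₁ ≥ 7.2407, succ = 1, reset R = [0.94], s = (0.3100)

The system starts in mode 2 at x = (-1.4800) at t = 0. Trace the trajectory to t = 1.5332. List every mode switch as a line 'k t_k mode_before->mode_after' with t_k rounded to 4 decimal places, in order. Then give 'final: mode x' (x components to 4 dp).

1 0.4351 2->1
final: 1 0.6697

Mode 2: guard c·x = -1.2292 hit at Δt = 0.4351 (t = 0.4351), x⁻ = (-1.2292) → reset → x⁺ = (-0.7977), jump to mode 1
Mode 1: flow for 1.0981 to horizon, guard not reached → x = (0.6697)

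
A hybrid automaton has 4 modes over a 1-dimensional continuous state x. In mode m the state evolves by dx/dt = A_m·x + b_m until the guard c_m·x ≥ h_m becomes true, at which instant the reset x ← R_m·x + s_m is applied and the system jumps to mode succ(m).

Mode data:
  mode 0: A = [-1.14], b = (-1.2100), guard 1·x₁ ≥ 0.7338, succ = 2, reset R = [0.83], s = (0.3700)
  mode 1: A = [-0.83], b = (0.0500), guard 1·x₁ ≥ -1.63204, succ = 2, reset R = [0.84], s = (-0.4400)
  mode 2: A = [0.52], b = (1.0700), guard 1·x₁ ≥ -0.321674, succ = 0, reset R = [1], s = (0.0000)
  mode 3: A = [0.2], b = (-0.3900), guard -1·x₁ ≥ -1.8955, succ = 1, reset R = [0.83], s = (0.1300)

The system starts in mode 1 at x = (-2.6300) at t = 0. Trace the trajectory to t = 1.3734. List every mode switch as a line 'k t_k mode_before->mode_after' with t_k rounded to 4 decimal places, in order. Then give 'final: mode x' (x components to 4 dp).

Mode 1: guard c·x = -1.6320 hit at Δt = 0.5585 (t = 0.5585), x⁻ = (-1.6320) → reset → x⁺ = (-1.8109), jump to mode 2
Mode 2: flow for 0.8149 to horizon, guard not reached → x = (-1.6807)

1 0.5585 1->2
final: 2 -1.6807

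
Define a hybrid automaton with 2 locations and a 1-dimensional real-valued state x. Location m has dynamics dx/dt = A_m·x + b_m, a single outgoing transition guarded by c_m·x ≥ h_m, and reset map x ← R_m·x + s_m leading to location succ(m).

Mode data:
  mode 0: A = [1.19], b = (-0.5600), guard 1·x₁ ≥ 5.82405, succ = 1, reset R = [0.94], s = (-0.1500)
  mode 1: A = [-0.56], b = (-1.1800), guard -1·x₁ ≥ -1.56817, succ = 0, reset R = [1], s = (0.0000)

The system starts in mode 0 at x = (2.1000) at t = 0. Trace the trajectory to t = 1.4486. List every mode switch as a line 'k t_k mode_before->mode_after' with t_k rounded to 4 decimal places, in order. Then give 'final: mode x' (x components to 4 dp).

1 0.9996 0->1
final: 1 3.6724

Mode 0: guard c·x = 5.8240 hit at Δt = 0.9996 (t = 0.9996), x⁻ = (5.8240) → reset → x⁺ = (5.3246), jump to mode 1
Mode 1: flow for 0.4490 to horizon, guard not reached → x = (3.6724)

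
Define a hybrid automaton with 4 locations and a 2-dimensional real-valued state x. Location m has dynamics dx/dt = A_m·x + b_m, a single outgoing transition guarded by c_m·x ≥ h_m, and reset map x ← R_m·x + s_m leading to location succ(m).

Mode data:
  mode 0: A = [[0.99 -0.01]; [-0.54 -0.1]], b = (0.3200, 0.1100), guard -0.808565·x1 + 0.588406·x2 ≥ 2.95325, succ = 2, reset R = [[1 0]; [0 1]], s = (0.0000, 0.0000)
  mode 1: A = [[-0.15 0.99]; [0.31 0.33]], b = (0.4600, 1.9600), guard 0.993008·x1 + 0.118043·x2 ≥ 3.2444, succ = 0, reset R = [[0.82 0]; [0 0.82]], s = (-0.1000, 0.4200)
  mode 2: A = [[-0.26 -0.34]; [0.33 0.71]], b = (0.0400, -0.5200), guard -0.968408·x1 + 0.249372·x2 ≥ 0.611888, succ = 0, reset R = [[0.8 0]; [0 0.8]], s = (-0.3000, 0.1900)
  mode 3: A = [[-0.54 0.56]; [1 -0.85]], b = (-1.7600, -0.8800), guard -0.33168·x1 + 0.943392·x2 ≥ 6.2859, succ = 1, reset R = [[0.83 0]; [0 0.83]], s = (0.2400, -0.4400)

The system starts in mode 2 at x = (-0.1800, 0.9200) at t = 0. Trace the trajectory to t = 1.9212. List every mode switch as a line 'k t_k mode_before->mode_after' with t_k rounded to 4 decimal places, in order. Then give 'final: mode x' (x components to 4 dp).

1 0.9503 2->0
final: 0 -1.0751 1.3877

Mode 2: guard c·x = 0.6119 hit at Δt = 0.9503 (t = 0.9503), x⁻ = (-0.3797, 0.9793) → reset → x⁺ = (-0.6037, 0.9735), jump to mode 0
Mode 0: flow for 0.9709 to horizon, guard not reached → x = (-1.0751, 1.3877)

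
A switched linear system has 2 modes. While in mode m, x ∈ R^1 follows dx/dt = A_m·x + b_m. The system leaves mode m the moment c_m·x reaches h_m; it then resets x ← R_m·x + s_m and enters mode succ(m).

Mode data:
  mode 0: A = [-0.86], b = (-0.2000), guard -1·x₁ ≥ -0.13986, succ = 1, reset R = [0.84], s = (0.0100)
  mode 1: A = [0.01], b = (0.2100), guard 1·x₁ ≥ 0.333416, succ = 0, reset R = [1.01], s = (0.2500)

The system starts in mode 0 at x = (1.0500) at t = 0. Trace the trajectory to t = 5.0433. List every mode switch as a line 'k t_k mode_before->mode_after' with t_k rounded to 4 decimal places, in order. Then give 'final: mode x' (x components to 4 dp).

Mode 0: guard c·x = -0.1399 hit at Δt = 1.4379 (t = 1.4379), x⁻ = (0.1399) → reset → x⁺ = (0.1275), jump to mode 1
Mode 1: guard c·x = 0.3334 hit at Δt = 0.9700 (t = 2.4079), x⁻ = (0.3334) → reset → x⁺ = (0.5868), jump to mode 0
Mode 0: guard c·x = -0.1399 hit at Δt = 0.9168 (t = 3.3247), x⁻ = (0.1399) → reset → x⁺ = (0.1275), jump to mode 1
Mode 1: guard c·x = 0.3334 hit at Δt = 0.9700 (t = 4.2947), x⁻ = (0.3334) → reset → x⁺ = (0.5868), jump to mode 0
Mode 0: flow for 0.7486 to horizon, guard not reached → x = (0.1978)

1 1.4379 0->1
2 2.4079 1->0
3 3.3247 0->1
4 4.2947 1->0
final: 0 0.1978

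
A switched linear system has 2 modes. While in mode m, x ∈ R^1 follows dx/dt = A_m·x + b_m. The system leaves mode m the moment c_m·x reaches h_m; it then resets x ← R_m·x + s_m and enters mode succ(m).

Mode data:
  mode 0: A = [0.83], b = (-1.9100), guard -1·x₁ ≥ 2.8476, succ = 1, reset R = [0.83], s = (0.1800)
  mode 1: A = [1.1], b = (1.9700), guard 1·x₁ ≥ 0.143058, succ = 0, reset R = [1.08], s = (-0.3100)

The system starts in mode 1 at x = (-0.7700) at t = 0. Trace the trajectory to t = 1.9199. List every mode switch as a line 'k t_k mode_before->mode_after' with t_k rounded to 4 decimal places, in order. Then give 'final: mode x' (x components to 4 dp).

Mode 1: guard c·x = 0.1431 hit at Δt = 0.5808 (t = 0.5808), x⁻ = (0.1431) → reset → x⁺ = (-0.1555), jump to mode 0
Mode 0: guard c·x = 2.8476 hit at Δt = 0.8915 (t = 1.4723), x⁻ = (-2.8476) → reset → x⁺ = (-2.1835), jump to mode 1
Mode 1: flow for 0.4476 to horizon, guard not reached → x = (-2.4333)

1 0.5808 1->0
2 1.4723 0->1
final: 1 -2.4333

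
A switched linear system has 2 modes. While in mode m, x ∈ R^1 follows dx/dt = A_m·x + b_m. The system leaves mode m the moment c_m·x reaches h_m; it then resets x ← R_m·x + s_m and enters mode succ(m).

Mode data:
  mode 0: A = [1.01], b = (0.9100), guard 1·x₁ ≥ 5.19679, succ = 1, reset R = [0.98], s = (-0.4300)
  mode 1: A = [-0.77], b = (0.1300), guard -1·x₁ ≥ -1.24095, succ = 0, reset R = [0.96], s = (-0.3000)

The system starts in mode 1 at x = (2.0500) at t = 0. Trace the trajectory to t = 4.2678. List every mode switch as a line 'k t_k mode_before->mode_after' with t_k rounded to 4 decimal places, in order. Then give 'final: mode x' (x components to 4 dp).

Mode 1: guard c·x = -1.2409 hit at Δt = 0.7302 (t = 0.7302), x⁻ = (1.2409) → reset → x⁺ = (0.8913), jump to mode 0
Mode 0: guard c·x = 5.1968 hit at Δt = 1.2123 (t = 1.9425), x⁻ = (5.1968) → reset → x⁺ = (4.6629), jump to mode 1
Mode 1: guard c·x = -1.2409 hit at Δt = 1.8612 (t = 3.8037), x⁻ = (1.2409) → reset → x⁺ = (0.8913), jump to mode 0
Mode 0: flow for 0.4641 to horizon, guard not reached → x = (1.9631)

1 0.7302 1->0
2 1.9425 0->1
3 3.8037 1->0
final: 0 1.9631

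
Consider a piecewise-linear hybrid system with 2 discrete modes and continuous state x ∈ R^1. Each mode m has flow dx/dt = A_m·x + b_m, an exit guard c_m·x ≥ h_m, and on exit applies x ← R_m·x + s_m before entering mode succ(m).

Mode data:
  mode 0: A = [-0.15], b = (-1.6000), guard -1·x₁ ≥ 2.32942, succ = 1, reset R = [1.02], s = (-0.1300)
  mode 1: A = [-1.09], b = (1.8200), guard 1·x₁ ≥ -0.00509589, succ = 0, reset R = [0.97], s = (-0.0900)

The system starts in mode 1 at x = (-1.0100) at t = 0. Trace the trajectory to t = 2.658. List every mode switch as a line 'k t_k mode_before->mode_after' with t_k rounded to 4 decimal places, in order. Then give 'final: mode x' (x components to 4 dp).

Mode 1: guard c·x = -0.0051 hit at Δt = 0.4312 (t = 0.4312), x⁻ = (-0.0051) → reset → x⁺ = (-0.0949), jump to mode 0
Mode 0: guard c·x = 2.3294 hit at Δt = 1.5830 (t = 2.0142), x⁻ = (-2.3294) → reset → x⁺ = (-2.5060), jump to mode 1
Mode 1: flow for 0.6438 to horizon, guard not reached → x = (-0.4003)

1 0.4312 1->0
2 2.0142 0->1
final: 1 -0.4003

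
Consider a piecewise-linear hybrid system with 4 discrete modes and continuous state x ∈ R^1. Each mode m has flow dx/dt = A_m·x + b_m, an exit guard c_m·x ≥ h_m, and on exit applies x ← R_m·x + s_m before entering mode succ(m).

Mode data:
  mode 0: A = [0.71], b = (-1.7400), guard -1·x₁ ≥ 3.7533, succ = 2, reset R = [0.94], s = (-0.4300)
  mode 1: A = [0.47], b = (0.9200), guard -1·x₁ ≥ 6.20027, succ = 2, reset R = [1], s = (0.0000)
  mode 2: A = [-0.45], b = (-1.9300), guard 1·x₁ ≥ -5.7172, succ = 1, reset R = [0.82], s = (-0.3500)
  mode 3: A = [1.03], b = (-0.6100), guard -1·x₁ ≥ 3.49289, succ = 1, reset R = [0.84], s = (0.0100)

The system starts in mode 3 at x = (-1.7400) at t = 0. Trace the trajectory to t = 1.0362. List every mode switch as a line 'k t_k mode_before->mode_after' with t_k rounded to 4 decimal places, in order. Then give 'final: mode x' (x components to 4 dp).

Mode 3: guard c·x = 3.4929 hit at Δt = 0.5442 (t = 0.5442), x⁻ = (-3.4929) → reset → x⁺ = (-2.9240), jump to mode 1
Mode 1: flow for 0.4920 to horizon, guard not reached → x = (-3.1755)

1 0.5442 3->1
final: 1 -3.1755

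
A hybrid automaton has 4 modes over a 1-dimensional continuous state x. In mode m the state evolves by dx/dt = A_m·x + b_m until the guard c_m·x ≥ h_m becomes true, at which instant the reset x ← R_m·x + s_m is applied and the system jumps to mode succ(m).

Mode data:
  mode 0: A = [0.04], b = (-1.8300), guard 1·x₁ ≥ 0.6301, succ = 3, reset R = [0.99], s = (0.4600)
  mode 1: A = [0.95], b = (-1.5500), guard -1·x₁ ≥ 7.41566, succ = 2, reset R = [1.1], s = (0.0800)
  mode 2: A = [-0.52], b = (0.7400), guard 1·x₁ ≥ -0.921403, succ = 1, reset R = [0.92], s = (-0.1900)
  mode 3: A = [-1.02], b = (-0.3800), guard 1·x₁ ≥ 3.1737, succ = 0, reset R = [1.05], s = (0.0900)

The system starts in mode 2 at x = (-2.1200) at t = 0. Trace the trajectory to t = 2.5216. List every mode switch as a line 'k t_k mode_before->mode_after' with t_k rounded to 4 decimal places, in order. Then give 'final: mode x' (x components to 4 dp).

Mode 2: guard c·x = -0.9214 hit at Δt = 0.7941 (t = 0.7941), x⁻ = (-0.9214) → reset → x⁺ = (-1.0377), jump to mode 1
Mode 1: guard c·x = 7.4157 hit at Δt = 1.2849 (t = 2.0790), x⁻ = (-7.4157) → reset → x⁺ = (-8.0772), jump to mode 2
Mode 2: flow for 0.4426 to horizon, guard not reached → x = (-6.1241)

1 0.7941 2->1
2 2.0790 1->2
final: 2 -6.1241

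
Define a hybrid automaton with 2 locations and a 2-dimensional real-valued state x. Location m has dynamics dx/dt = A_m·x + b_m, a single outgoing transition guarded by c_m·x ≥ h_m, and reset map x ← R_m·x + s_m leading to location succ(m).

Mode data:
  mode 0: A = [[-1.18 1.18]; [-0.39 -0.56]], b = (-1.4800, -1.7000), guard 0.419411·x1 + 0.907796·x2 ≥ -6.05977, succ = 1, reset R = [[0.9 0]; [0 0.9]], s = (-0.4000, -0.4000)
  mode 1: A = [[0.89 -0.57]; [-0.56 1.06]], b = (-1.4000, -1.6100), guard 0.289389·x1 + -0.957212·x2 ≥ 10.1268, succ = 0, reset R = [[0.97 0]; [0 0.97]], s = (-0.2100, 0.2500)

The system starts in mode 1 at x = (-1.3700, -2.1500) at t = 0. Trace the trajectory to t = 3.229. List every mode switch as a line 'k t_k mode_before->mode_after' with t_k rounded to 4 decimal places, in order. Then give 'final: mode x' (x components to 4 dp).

1 1.3580 1->0
2 2.9052 0->1
final: 1 -7.5906 -4.5769

Mode 1: guard c·x = 10.1268 hit at Δt = 1.3580 (t = 1.3580), x⁻ = (-1.1673, -10.9324) → reset → x⁺ = (-1.3423, -10.3544), jump to mode 0
Mode 0: guard c·x = -6.0598 hit at Δt = 1.5472 (t = 2.9052), x⁻ = (-6.1870, -3.8168) → reset → x⁺ = (-5.9683, -3.8351), jump to mode 1
Mode 1: flow for 0.3238 to horizon, guard not reached → x = (-7.5906, -4.5769)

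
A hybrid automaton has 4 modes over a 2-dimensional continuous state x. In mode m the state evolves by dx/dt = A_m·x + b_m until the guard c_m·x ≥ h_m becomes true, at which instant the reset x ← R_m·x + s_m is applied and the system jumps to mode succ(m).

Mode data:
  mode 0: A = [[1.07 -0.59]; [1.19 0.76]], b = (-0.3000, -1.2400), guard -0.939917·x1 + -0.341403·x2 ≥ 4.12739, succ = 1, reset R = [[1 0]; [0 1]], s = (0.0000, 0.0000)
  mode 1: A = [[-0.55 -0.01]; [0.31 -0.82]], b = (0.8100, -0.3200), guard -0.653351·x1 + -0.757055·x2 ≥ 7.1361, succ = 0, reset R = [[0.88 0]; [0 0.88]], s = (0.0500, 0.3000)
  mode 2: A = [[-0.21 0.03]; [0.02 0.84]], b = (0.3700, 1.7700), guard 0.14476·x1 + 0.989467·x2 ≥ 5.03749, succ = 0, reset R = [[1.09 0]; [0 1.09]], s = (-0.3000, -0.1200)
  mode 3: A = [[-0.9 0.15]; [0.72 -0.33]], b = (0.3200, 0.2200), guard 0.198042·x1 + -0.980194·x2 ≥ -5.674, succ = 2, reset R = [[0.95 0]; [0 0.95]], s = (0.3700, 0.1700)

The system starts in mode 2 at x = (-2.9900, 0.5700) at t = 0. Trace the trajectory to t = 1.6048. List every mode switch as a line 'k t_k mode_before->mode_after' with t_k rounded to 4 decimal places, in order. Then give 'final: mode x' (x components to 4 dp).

Mode 2: guard c·x = 5.0375 hit at Δt = 1.2378 (t = 1.2378), x⁻ = (-1.8154, 5.3567) → reset → x⁺ = (-2.2788, 5.7188), jump to mode 0
Mode 0: flow for 0.3670 to horizon, guard not reached → x = (-4.9998, 5.2731)

1 1.2378 2->0
final: 0 -4.9998 5.2731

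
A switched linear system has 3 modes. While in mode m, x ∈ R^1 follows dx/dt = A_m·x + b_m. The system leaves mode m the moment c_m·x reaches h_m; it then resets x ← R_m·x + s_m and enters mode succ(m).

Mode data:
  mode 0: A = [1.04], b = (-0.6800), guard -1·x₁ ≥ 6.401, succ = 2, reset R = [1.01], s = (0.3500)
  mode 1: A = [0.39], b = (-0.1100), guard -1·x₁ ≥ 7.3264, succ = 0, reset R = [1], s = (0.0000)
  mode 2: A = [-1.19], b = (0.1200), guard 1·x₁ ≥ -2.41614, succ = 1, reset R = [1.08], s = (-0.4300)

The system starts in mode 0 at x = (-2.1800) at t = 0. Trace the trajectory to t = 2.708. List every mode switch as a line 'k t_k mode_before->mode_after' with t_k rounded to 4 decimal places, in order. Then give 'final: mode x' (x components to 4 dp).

1 0.8770 0->2
2 1.6367 2->1
final: 1 -4.7620

Mode 0: guard c·x = 6.4010 hit at Δt = 0.8770 (t = 0.8770), x⁻ = (-6.4010) → reset → x⁺ = (-6.1150), jump to mode 2
Mode 2: guard c·x = -2.4161 hit at Δt = 0.7597 (t = 1.6367), x⁻ = (-2.4161) → reset → x⁺ = (-3.0394), jump to mode 1
Mode 1: flow for 1.0713 to horizon, guard not reached → x = (-4.7620)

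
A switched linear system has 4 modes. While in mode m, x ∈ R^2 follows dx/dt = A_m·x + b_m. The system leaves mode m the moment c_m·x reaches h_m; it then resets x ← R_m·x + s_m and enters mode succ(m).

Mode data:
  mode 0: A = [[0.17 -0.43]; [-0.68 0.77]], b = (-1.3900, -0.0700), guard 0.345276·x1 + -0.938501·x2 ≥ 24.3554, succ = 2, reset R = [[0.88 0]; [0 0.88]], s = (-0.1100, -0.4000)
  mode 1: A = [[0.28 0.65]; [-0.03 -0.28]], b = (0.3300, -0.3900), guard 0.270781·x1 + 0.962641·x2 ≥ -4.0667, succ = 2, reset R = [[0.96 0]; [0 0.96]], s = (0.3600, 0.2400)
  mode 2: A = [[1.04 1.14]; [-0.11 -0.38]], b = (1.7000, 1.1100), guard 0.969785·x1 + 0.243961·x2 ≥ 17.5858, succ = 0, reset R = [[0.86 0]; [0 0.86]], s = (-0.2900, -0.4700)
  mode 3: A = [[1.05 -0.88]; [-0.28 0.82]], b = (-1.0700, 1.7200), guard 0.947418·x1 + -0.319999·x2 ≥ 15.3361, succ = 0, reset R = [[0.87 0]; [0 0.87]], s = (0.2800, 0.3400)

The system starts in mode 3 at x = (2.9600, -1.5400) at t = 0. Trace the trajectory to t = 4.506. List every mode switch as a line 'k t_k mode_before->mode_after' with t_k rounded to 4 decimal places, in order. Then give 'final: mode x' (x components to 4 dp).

Mode 3: guard c·x = 15.3361 hit at Δt = 1.3400 (t = 1.3400), x⁻ = (14.6051, -4.6843) → reset → x⁺ = (12.9864, -3.7353), jump to mode 0
Mode 0: guard c·x = 24.3554 hit at Δt = 0.8576 (t = 2.1976), x⁻ = (17.8287, -19.3922) → reset → x⁺ = (15.5792, -17.4651), jump to mode 2
Mode 2: guard c·x = 17.5858 hit at Δt = 1.5460 (t = 3.7436), x⁻ = (20.7914, -10.5646) → reset → x⁺ = (17.5906, -9.5556), jump to mode 0
Mode 0: guard c·x = 24.3554 hit at Δt = 0.3770 (t = 4.1206), x⁻ = (20.5006, -18.4092) → reset → x⁺ = (17.9306, -16.6001), jump to mode 2
Mode 2: flow for 0.3854 to horizon, guard not reached → x = (19.1080, -14.6672)

1 1.3400 3->0
2 2.1976 0->2
3 3.7436 2->0
4 4.1206 0->2
final: 2 19.1080 -14.6672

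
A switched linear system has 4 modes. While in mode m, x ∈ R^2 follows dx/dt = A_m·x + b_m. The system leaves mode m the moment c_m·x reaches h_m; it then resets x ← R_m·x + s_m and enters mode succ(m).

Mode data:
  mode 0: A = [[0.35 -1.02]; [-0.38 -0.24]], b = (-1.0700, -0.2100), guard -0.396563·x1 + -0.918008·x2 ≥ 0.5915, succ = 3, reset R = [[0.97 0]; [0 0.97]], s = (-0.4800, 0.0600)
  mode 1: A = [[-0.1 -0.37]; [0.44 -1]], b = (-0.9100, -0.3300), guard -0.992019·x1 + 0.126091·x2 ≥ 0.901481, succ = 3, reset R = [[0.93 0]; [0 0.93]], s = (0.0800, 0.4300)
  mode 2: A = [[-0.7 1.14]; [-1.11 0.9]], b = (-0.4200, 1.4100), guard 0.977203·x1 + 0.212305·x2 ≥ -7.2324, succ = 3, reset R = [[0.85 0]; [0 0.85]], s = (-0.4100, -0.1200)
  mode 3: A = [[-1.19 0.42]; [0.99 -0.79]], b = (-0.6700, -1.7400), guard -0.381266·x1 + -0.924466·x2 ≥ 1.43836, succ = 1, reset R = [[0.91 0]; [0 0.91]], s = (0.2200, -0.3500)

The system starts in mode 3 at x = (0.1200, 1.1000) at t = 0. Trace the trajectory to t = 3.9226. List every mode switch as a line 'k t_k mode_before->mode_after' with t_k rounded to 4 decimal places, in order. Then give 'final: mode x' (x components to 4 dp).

1 1.3693 3->1
2 2.9279 1->3
3 3.3634 3->1
final: 1 -0.7779 -1.0933

Mode 3: guard c·x = 1.4384 hit at Δt = 1.3693 (t = 1.3693), x⁻ = (-0.5839, -1.3151) → reset → x⁺ = (-0.3113, -1.5467), jump to mode 1
Mode 1: guard c·x = 0.9015 hit at Δt = 1.5586 (t = 2.9279), x⁻ = (-1.0155, -0.8401) → reset → x⁺ = (-0.8644, -0.3513), jump to mode 3
Mode 3: guard c·x = 1.4384 hit at Δt = 0.4355 (t = 3.3634), x⁻ = (-0.8619, -1.2004) → reset → x⁺ = (-0.5643, -1.4424), jump to mode 1
Mode 1: flow for 0.5592 to horizon, guard not reached → x = (-0.7779, -1.0933)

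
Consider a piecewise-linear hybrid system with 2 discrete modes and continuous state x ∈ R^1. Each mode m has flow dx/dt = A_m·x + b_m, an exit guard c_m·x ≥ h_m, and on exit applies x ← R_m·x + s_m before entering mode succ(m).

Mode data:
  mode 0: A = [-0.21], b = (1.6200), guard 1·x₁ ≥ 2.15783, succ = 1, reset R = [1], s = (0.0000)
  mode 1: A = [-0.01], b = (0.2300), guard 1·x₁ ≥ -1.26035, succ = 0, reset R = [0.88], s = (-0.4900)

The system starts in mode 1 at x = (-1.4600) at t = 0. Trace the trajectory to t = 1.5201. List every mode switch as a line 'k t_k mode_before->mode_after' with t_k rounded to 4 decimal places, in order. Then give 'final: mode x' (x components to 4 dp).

1 0.8196 1->0
final: 0 -0.3250

Mode 1: guard c·x = -1.2604 hit at Δt = 0.8196 (t = 0.8196), x⁻ = (-1.2604) → reset → x⁺ = (-1.5991), jump to mode 0
Mode 0: flow for 0.7005 to horizon, guard not reached → x = (-0.3250)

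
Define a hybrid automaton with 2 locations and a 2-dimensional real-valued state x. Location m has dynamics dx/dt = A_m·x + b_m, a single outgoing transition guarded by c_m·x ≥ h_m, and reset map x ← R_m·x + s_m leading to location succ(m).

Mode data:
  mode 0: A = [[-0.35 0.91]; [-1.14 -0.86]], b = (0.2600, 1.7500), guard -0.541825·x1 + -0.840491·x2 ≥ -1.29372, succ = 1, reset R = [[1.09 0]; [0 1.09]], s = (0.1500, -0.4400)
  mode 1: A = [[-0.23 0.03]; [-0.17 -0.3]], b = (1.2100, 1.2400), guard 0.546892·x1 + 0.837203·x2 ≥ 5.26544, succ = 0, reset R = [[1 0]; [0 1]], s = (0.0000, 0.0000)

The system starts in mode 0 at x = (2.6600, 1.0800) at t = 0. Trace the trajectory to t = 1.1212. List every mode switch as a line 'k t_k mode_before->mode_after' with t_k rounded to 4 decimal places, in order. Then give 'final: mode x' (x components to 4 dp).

1 0.7018 0->1
final: 1 3.0695 -0.1543

Mode 0: guard c·x = -1.2937 hit at Δt = 0.7018 (t = 0.7018), x⁻ = (2.4787, -0.0587) → reset → x⁺ = (2.8518, -0.5040), jump to mode 1
Mode 1: flow for 0.4194 to horizon, guard not reached → x = (3.0695, -0.1543)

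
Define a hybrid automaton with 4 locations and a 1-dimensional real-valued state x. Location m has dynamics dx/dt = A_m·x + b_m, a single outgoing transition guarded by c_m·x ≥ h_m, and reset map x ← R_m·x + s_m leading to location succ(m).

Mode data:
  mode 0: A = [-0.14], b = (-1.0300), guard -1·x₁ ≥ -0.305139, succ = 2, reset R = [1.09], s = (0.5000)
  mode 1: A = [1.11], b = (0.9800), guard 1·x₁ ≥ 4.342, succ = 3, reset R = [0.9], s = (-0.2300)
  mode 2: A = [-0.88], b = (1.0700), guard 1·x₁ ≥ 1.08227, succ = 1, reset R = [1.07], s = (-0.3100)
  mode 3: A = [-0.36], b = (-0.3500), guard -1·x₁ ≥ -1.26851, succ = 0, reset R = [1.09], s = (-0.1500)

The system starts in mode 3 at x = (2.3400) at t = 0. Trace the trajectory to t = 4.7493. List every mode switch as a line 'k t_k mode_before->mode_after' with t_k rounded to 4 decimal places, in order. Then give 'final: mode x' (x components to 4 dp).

Mode 3: guard c·x = -1.2685 hit at Δt = 1.0856 (t = 1.0856), x⁻ = (1.2685) → reset → x⁺ = (1.2327), jump to mode 0
Mode 0: guard c·x = -0.3051 hit at Δt = 0.8162 (t = 1.9018), x⁻ = (0.3051) → reset → x⁺ = (0.8326), jump to mode 2
Mode 2: guard c·x = 1.0823 hit at Δt = 1.1974 (t = 3.0992), x⁻ = (1.0823) → reset → x⁺ = (0.8480), jump to mode 1
Mode 1: guard c·x = 4.3420 hit at Δt = 0.9953 (t = 4.0945), x⁻ = (4.3420) → reset → x⁺ = (3.6778), jump to mode 3
Mode 3: flow for 0.6548 to horizon, guard not reached → x = (2.7013)

1 1.0856 3->0
2 1.9018 0->2
3 3.0992 2->1
4 4.0945 1->3
final: 3 2.7013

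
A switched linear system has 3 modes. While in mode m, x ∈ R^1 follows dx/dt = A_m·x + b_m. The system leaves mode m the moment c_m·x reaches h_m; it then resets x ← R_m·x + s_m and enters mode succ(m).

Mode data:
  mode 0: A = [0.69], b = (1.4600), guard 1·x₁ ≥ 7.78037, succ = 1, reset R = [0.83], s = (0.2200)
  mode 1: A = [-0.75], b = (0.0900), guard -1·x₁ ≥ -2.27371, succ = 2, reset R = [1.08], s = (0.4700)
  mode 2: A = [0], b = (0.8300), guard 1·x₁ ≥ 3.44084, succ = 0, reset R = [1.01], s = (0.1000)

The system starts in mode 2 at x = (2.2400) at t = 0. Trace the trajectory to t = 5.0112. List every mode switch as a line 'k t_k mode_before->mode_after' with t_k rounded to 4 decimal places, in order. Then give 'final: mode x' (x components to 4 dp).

Mode 2: guard c·x = 3.4408 hit at Δt = 1.4468 (t = 1.4468), x⁻ = (3.4408) → reset → x⁺ = (3.5752), jump to mode 0
Mode 0: guard c·x = 7.7804 hit at Δt = 0.8018 (t = 2.2486), x⁻ = (7.7804) → reset → x⁺ = (6.6777), jump to mode 1
Mode 1: guard c·x = -2.2737 hit at Δt = 1.4846 (t = 3.7332), x⁻ = (2.2737) → reset → x⁺ = (2.9256), jump to mode 2
Mode 2: guard c·x = 3.4408 hit at Δt = 0.6208 (t = 4.3540), x⁻ = (3.4408) → reset → x⁺ = (3.5752), jump to mode 0
Mode 0: flow for 0.6572 to horizon, guard not reached → x = (6.8409)

1 1.4468 2->0
2 2.2486 0->1
3 3.7332 1->2
4 4.3540 2->0
final: 0 6.8409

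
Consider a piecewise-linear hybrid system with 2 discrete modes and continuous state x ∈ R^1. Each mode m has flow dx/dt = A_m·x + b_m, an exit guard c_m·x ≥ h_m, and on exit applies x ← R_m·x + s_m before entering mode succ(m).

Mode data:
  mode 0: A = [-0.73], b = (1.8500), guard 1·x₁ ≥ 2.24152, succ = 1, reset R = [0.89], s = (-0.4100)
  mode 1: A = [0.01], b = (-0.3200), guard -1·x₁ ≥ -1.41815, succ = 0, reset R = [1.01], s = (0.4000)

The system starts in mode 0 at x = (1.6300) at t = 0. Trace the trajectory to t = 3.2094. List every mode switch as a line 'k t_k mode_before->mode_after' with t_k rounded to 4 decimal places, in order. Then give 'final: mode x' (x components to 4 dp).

1 1.5450 0->1
2 2.0919 1->0
final: 0 2.2238

Mode 0: guard c·x = 2.2415 hit at Δt = 1.5450 (t = 1.5450), x⁻ = (2.2415) → reset → x⁺ = (1.5850), jump to mode 1
Mode 1: guard c·x = -1.4182 hit at Δt = 0.5469 (t = 2.0919), x⁻ = (1.4182) → reset → x⁺ = (1.8323), jump to mode 0
Mode 0: flow for 1.1175 to horizon, guard not reached → x = (2.2238)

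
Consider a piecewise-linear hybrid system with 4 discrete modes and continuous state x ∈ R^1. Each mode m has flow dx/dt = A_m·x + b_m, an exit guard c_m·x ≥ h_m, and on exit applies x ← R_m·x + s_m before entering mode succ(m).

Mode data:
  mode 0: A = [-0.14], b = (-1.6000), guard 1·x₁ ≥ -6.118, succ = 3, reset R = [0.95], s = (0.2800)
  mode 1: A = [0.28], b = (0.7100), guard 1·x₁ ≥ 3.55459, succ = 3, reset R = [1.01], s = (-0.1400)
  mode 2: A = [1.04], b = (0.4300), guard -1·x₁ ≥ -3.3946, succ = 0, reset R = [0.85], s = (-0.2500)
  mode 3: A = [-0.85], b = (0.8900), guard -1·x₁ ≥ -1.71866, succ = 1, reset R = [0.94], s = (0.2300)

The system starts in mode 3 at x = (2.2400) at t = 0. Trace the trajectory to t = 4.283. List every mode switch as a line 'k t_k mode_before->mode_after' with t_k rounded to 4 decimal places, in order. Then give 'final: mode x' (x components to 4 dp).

1 0.6759 3->1
2 1.8522 1->3
3 3.3520 3->1
final: 1 3.1503

Mode 3: guard c·x = -1.7187 hit at Δt = 0.6759 (t = 0.6759), x⁻ = (1.7187) → reset → x⁺ = (1.8455), jump to mode 1
Mode 1: guard c·x = 3.5546 hit at Δt = 1.1763 (t = 1.8522), x⁻ = (3.5546) → reset → x⁺ = (3.4501), jump to mode 3
Mode 3: guard c·x = -1.7187 hit at Δt = 1.4998 (t = 3.3520), x⁻ = (1.7187) → reset → x⁺ = (1.8455), jump to mode 1
Mode 1: flow for 0.9310 to horizon, guard not reached → x = (3.1503)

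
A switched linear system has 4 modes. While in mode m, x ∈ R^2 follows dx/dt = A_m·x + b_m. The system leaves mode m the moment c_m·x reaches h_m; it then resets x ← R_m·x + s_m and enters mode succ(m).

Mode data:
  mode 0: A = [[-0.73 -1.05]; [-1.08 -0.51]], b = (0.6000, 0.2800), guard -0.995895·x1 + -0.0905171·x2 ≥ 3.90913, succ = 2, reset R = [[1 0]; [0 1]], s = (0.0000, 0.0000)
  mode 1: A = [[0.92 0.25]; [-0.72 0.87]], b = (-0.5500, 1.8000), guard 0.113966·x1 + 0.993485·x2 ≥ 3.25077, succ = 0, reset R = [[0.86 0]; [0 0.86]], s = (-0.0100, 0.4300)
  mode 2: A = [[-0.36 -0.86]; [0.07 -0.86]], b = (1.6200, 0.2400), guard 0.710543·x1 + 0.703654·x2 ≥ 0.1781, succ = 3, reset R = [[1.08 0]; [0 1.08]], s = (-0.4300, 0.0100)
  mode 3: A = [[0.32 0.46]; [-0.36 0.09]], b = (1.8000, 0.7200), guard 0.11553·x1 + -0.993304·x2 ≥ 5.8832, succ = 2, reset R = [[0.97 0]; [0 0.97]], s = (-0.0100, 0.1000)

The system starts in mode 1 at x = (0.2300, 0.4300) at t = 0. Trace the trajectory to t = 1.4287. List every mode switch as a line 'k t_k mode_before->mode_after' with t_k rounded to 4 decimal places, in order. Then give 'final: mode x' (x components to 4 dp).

1 0.9075 1->0
final: 0 -0.9260 2.8080

Mode 1: guard c·x = 3.2508 hit at Δt = 0.9075 (t = 0.9075), x⁻ = (0.2690, 3.2412) → reset → x⁺ = (0.2213, 3.2175), jump to mode 0
Mode 0: flow for 0.5212 to horizon, guard not reached → x = (-0.9260, 2.8080)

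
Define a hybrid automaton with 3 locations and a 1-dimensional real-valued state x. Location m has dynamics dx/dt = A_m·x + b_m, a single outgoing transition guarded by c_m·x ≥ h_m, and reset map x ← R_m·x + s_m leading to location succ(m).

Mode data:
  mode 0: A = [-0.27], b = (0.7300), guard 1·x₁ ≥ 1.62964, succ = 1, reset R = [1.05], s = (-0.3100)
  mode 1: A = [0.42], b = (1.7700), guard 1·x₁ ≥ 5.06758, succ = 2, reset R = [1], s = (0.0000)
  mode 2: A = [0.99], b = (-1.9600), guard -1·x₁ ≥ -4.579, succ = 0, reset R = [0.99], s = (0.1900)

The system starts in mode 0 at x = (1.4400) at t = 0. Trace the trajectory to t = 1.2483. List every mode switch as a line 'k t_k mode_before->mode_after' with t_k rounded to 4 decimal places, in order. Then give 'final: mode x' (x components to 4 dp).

1 0.6022 0->1
final: 1 3.1517

Mode 0: guard c·x = 1.6296 hit at Δt = 0.6022 (t = 0.6022), x⁻ = (1.6296) → reset → x⁺ = (1.4011), jump to mode 1
Mode 1: flow for 0.6461 to horizon, guard not reached → x = (3.1517)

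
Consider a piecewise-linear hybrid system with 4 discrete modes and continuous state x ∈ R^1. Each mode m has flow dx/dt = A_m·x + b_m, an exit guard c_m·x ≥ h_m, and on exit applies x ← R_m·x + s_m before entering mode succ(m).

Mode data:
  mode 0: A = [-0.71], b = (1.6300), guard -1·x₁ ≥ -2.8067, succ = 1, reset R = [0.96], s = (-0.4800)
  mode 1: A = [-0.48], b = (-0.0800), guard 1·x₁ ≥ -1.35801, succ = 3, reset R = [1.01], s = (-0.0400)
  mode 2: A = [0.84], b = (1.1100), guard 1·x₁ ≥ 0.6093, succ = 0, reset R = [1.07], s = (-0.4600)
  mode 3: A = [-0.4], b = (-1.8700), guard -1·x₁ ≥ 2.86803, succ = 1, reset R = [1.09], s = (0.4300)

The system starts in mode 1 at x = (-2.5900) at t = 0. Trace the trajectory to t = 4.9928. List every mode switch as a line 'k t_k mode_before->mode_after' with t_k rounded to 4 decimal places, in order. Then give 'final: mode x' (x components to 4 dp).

Mode 1: guard c·x = -1.3580 hit at Δt = 1.4793 (t = 1.4793), x⁻ = (-1.3580) → reset → x⁺ = (-1.4116), jump to mode 3
Mode 3: guard c·x = 2.8680 hit at Δt = 1.4778 (t = 2.9571), x⁻ = (-2.8680) → reset → x⁺ = (-2.6962), jump to mode 1
Mode 1: guard c·x = -1.3580 hit at Δt = 1.5686 (t = 4.5257), x⁻ = (-1.3580) → reset → x⁺ = (-1.4116), jump to mode 3
Mode 3: flow for 0.4671 to horizon, guard not reached → x = (-1.9677)

1 1.4793 1->3
2 2.9571 3->1
3 4.5257 1->3
final: 3 -1.9677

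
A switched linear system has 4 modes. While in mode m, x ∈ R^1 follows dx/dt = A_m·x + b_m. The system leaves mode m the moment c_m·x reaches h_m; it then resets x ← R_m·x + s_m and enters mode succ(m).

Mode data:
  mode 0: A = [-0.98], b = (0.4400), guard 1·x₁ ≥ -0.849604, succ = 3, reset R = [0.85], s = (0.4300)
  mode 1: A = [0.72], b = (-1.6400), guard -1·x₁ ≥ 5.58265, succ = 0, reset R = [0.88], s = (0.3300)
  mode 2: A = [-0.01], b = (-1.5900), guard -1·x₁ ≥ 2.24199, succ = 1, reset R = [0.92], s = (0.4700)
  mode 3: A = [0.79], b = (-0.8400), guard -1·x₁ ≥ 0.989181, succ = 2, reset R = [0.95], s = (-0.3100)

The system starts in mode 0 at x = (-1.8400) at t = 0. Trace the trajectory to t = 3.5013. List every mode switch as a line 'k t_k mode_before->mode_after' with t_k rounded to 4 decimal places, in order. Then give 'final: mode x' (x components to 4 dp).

Mode 0: guard c·x = -0.8496 hit at Δt = 0.5784 (t = 0.5784), x⁻ = (-0.8496) → reset → x⁺ = (-0.2922), jump to mode 3
Mode 3: guard c·x = 0.9892 hit at Δt = 0.5252 (t = 1.1036), x⁻ = (-0.9892) → reset → x⁺ = (-1.2497), jump to mode 2
Mode 2: guard c·x = 2.2420 hit at Δt = 0.6310 (t = 1.7346), x⁻ = (-2.2420) → reset → x⁺ = (-1.5926), jump to mode 1
Mode 1: guard c·x = 5.5827 hit at Δt = 0.9840 (t = 2.7186), x⁻ = (-5.5827) → reset → x⁺ = (-4.5827), jump to mode 0
Mode 0: flow for 0.7827 to horizon, guard not reached → x = (-1.8877)

1 0.5784 0->3
2 1.1036 3->2
3 1.7346 2->1
4 2.7186 1->0
final: 0 -1.8877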